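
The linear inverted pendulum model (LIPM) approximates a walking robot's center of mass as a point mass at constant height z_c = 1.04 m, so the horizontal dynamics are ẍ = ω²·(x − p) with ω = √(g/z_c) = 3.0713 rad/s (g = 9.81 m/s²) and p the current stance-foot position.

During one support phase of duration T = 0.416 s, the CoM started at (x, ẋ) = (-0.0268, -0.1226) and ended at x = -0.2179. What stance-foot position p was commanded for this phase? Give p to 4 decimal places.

p = 0.1072

ωT = 3.0713·0.416 = 1.277661; cosh(ωT) = 1.933462, sinh(ωT) = 1.654774
x(T) = p + (x₀−p)·cosh(ωT) + (ẋ₀/ω)·sinh(ωT) ⇒ p·(1 − cosh) = x(T) − x₀·cosh − (ẋ₀/ω)·sinh
numerator   = -0.2179 − (-0.0268)·1.933462 − (-0.1226/3.0713)·1.654774 = -0.100028
denominator = 1 − 1.933462 = -0.933462
p = -0.100028 / -0.933462 = 0.1072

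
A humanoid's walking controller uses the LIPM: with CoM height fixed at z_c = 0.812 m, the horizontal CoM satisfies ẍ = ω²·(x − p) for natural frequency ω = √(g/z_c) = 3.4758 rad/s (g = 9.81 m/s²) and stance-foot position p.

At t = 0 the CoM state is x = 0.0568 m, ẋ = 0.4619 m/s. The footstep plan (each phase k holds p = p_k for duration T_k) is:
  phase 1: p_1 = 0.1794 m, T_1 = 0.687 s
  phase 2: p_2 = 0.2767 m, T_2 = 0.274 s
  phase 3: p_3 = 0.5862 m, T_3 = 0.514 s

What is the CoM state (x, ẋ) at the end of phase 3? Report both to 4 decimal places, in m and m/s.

x = -0.2531, ẋ = -2.7099

phase 1: p=0.1794, T=0.687, ωT=2.387875, cosh=5.491074, sinh=5.399249; start (x,ẋ)=(0.056800, 0.461900) → end (x,ẋ)=(0.223702, 0.235528)
phase 2: p=0.2767, T=0.274, ωT=0.952369, cosh=1.488834, sinh=1.103009; start (x,ẋ)=(0.223702, 0.235528) → end (x,ẋ)=(0.272537, 0.147477)
phase 3: p=0.5862, T=0.514, ωT=1.786561, cosh=3.068213, sinh=2.900678; start (x,ẋ)=(0.272537, 0.147477) → end (x,ẋ)=(-0.253109, -2.709912)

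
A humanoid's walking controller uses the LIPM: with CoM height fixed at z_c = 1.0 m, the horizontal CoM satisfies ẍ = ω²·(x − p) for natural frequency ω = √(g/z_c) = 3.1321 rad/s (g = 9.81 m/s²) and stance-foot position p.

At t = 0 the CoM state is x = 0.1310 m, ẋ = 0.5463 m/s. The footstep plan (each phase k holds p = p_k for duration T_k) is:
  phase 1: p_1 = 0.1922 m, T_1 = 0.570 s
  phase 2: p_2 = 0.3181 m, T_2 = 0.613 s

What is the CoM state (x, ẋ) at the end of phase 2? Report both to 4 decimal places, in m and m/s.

phase 1: p=0.1922, T=0.570, ωT=1.785297, cosh=3.064549, sinh=2.896801; start (x,ẋ)=(0.131000, 0.546300) → end (x,ẋ)=(0.509909, 1.118891)
phase 2: p=0.3181, T=0.613, ωT=1.919977, cosh=3.483707, sinh=3.337097; start (x,ẋ)=(0.509909, 1.118891) → end (x,ẋ)=(2.178429, 5.902698)

x = 2.1784, ẋ = 5.9027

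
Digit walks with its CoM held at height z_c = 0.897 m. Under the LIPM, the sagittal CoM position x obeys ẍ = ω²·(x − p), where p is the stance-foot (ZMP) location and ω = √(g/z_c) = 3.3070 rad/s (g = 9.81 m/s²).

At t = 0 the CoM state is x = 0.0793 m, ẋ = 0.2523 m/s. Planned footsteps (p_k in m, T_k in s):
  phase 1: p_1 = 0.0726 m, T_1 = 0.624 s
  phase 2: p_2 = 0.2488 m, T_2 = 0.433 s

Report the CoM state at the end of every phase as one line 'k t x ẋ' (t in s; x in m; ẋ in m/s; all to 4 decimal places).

1 0.6240 0.3949 1.0952
2 1.0570 1.2258 3.3772

phase 1: p=0.0726, T=0.624, ωT=2.063568, cosh=4.000507, sinh=3.873507; start (x,ẋ)=(0.079300, 0.252300) → end (x,ẋ)=(0.394924, 1.095153)
phase 2: p=0.2488, T=0.433, ωT=1.431931, cosh=2.212812, sinh=1.973964; start (x,ẋ)=(0.394924, 1.095153) → end (x,ẋ)=(1.225846, 3.377248)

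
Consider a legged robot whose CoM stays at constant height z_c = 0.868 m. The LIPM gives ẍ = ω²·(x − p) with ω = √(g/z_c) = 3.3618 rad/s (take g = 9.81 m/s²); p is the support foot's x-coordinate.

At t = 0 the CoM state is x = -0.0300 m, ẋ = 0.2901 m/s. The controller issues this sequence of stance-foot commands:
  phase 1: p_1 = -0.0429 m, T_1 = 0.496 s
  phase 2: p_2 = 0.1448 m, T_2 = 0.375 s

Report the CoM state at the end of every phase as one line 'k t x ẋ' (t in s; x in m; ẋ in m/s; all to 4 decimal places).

phase 1: p=-0.0429, T=0.496, ωT=1.667453, cosh=2.743691, sinh=2.554963; start (x,ẋ)=(-0.030000, 0.290100) → end (x,ẋ)=(0.212969, 0.906746)
phase 2: p=0.1448, T=0.375, ωT=1.260675, cosh=1.905632, sinh=1.622170; start (x,ẋ)=(0.212969, 0.906746) → end (x,ẋ)=(0.712238, 2.099680)

1 0.4960 0.2130 0.9067
2 0.8710 0.7122 2.0997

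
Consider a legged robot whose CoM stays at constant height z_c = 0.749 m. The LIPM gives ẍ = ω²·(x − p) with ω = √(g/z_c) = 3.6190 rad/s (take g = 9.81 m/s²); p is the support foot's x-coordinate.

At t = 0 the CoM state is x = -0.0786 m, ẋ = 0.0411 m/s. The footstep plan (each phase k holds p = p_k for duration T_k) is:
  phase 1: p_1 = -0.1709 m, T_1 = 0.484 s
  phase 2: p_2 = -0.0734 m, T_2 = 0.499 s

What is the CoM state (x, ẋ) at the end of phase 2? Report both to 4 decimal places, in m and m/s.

phase 1: p=-0.1709, T=0.484, ωT=1.751596, cosh=2.968646, sinh=2.795149; start (x,ẋ)=(-0.078600, 0.041100) → end (x,ẋ)=(0.134850, 1.055685)
phase 2: p=-0.0734, T=0.499, ωT=1.805881, cosh=3.124830, sinh=2.960500; start (x,ẋ)=(0.134850, 1.055685) → end (x,ẋ)=(1.440942, 5.530035)

x = 1.4409, ẋ = 5.5300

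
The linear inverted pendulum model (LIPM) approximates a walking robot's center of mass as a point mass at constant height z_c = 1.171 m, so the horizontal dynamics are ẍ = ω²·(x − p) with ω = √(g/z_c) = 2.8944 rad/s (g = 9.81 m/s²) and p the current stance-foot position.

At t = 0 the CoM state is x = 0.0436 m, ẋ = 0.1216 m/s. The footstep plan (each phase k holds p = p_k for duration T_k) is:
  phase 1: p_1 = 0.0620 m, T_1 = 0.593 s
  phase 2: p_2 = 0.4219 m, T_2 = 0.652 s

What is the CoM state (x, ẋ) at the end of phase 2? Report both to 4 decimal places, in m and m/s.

phase 1: p=0.0620, T=0.593, ωT=1.716379, cosh=2.872030, sinh=2.692314; start (x,ẋ)=(0.043600, 0.121600) → end (x,ẋ)=(0.122265, 0.205854)
phase 2: p=0.4219, T=0.652, ωT=1.887149, cosh=3.376013, sinh=3.224510; start (x,ẋ)=(0.122265, 0.205854) → end (x,ẋ)=(-0.360341, -2.101536)

x = -0.3603, ẋ = -2.1015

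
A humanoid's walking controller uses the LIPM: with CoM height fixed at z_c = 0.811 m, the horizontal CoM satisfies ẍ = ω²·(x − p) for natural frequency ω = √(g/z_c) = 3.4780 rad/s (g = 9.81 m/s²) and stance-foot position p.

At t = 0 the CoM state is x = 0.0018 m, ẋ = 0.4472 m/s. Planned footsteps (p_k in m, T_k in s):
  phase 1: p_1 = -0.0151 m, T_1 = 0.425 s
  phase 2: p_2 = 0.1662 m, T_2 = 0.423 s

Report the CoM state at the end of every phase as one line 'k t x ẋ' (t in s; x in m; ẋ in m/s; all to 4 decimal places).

phase 1: p=-0.0151, T=0.425, ωT=1.478150, cosh=2.306443, sinh=2.078384; start (x,ẋ)=(0.001800, 0.447200) → end (x,ẋ)=(0.291117, 1.153605)
phase 2: p=0.1662, T=0.423, ωT=1.471194, cosh=2.292041, sinh=2.062390; start (x,ẋ)=(0.291117, 1.153605) → end (x,ẋ)=(1.136581, 3.540136)

1 0.4250 0.2911 1.1536
2 0.8480 1.1366 3.5401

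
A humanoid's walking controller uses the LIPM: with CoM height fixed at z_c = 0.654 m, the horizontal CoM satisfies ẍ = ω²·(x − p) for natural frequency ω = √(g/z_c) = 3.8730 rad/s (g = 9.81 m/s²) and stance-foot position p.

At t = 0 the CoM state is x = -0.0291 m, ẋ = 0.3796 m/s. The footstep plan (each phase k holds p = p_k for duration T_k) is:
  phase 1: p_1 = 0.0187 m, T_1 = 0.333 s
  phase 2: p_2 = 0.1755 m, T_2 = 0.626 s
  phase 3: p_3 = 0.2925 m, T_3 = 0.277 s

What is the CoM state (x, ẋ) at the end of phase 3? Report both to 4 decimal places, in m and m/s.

phase 1: p=0.0187, T=0.333, ωT=1.289709, cosh=1.953540, sinh=1.678189; start (x,ẋ)=(-0.029100, 0.379600) → end (x,ẋ)=(0.089803, 0.430882)
phase 2: p=0.1755, T=0.626, ωT=2.424498, cosh=5.692540, sinh=5.604017; start (x,ẋ)=(0.089803, 0.430882) → end (x,ẋ)=(0.311130, 0.592818)
phase 3: p=0.2925, T=0.277, ωT=1.072821, cosh=1.632829, sinh=1.290787; start (x,ẋ)=(0.311130, 0.592818) → end (x,ẋ)=(0.520493, 1.061106)

x = 0.5205, ẋ = 1.0611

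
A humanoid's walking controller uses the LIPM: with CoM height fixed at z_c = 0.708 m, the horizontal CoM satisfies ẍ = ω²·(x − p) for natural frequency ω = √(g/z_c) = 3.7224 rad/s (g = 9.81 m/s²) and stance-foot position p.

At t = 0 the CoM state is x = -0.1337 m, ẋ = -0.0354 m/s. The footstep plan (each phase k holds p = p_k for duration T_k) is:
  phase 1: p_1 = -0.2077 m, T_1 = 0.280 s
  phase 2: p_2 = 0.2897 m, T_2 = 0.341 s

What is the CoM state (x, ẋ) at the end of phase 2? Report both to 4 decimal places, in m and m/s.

x = -0.3357, ẋ = -1.8384

phase 1: p=-0.2077, T=0.280, ωT=1.042272, cosh=1.594152, sinh=1.241500; start (x,ẋ)=(-0.133700, -0.035400) → end (x,ẋ)=(-0.101539, 0.285548)
phase 2: p=0.2897, T=0.341, ωT=1.269338, cosh=1.919757, sinh=1.638740; start (x,ẋ)=(-0.101539, 0.285548) → end (x,ẋ)=(-0.335676, -1.838396)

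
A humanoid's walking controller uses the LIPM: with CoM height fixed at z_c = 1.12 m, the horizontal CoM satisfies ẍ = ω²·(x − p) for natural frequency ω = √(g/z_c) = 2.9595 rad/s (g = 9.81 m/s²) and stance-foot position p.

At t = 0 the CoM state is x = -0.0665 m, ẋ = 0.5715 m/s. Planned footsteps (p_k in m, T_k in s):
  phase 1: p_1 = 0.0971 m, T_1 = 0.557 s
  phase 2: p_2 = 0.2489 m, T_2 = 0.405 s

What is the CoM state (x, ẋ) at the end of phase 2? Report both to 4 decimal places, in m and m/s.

phase 1: p=0.0971, T=0.557, ωT=1.648442, cosh=2.695610, sinh=2.503261; start (x,ẋ)=(-0.066500, 0.571500) → end (x,ẋ)=(0.139495, 0.328527)
phase 2: p=0.2489, T=0.405, ωT=1.198597, cosh=1.808540, sinh=1.506923; start (x,ẋ)=(0.139495, 0.328527) → end (x,ẋ)=(0.218317, 0.106237)

x = 0.2183, ẋ = 0.1062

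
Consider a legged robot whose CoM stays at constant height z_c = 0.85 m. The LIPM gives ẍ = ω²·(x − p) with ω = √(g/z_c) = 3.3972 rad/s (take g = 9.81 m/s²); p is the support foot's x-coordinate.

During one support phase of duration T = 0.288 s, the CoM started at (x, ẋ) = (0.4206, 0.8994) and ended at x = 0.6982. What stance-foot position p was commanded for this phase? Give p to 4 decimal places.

ωT = 3.3972·0.288 = 0.978394; cosh(ωT) = 1.518047, sinh(ωT) = 1.142133
x(T) = p + (x₀−p)·cosh(ωT) + (ẋ₀/ω)·sinh(ωT) ⇒ p·(1 − cosh) = x(T) − x₀·cosh − (ẋ₀/ω)·sinh
numerator   = 0.6982 − (0.4206)·1.518047 − (0.8994/3.3972)·1.142133 = -0.242667
denominator = 1 − 1.518047 = -0.518047
p = -0.242667 / -0.518047 = 0.4684

p = 0.4684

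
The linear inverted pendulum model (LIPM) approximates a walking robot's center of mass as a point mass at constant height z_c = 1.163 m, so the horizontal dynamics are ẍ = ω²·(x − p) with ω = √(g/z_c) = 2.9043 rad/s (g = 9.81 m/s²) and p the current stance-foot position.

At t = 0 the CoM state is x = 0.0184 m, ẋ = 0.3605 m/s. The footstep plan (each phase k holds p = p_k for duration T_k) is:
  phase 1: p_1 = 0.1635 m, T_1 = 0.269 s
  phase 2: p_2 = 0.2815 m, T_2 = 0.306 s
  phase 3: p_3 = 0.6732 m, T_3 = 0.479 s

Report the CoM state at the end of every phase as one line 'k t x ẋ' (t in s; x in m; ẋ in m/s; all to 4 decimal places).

phase 1: p=0.1635, T=0.269, ωT=0.781257, cosh=1.321023, sinh=0.863193; start (x,ẋ)=(0.018400, 0.360500) → end (x,ẋ)=(0.078964, 0.112467)
phase 2: p=0.2815, T=0.306, ωT=0.888716, cosh=1.421594, sinh=1.010411; start (x,ẋ)=(0.078964, 0.112467) → end (x,ẋ)=(0.032704, -0.434465)
phase 3: p=0.6732, T=0.479, ωT=1.391160, cosh=2.134148, sinh=1.885361; start (x,ẋ)=(0.032704, -0.434465) → end (x,ẋ)=(-0.975750, -4.434345)

1 0.2690 0.0790 0.1125
2 0.5750 0.0327 -0.4345
3 1.0540 -0.9758 -4.4343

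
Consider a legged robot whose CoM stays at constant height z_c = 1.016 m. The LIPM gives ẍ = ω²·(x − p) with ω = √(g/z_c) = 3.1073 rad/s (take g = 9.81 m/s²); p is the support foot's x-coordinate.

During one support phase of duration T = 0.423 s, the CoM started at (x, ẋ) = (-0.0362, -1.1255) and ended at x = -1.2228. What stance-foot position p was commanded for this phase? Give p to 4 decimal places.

p = 0.5274

ωT = 3.1073·0.423 = 1.314388; cosh(ωT) = 1.995555, sinh(ωT) = 1.726917
x(T) = p + (x₀−p)·cosh(ωT) + (ẋ₀/ω)·sinh(ωT) ⇒ p·(1 − cosh) = x(T) − x₀·cosh − (ẋ₀/ω)·sinh
numerator   = -1.2228 − (-0.0362)·1.995555 − (-1.1255/3.1073)·1.726917 = -0.525052
denominator = 1 − 1.995555 = -0.995555
p = -0.525052 / -0.995555 = 0.5274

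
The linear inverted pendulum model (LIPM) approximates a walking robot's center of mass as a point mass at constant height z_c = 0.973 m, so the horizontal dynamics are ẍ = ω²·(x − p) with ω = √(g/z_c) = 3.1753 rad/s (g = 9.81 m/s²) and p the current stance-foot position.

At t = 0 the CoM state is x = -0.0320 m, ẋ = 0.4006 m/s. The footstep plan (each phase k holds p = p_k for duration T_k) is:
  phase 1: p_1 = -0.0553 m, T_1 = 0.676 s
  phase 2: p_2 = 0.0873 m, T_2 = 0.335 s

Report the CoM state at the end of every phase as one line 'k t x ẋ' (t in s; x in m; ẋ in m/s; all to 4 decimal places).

phase 1: p=-0.0553, T=0.676, ωT=2.146503, cosh=4.335890, sinh=4.218998; start (x,ẋ)=(-0.032000, 0.400600) → end (x,ẋ)=(0.578001, 2.049098)
phase 2: p=0.0873, T=0.335, ωT=1.063726, cosh=1.621156, sinh=1.275988; start (x,ẋ)=(0.578001, 2.049098) → end (x,ẋ)=(1.706228, 5.310052)

1 0.6760 0.5780 2.0491
2 1.0110 1.7062 5.3101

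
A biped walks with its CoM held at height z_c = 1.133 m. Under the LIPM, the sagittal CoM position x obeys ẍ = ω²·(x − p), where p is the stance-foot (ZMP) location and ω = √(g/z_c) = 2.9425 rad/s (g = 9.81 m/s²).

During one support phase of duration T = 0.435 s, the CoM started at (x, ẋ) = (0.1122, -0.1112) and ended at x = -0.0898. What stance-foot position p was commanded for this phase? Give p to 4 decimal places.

ωT = 2.9425·0.435 = 1.279988; cosh(ωT) = 1.937318, sinh(ωT) = 1.659277
x(T) = p + (x₀−p)·cosh(ωT) + (ẋ₀/ω)·sinh(ωT) ⇒ p·(1 − cosh) = x(T) − x₀·cosh − (ẋ₀/ω)·sinh
numerator   = -0.0898 − (0.1122)·1.937318 − (-0.1112/2.9425)·1.659277 = -0.244461
denominator = 1 − 1.937318 = -0.937318
p = -0.244461 / -0.937318 = 0.2608

p = 0.2608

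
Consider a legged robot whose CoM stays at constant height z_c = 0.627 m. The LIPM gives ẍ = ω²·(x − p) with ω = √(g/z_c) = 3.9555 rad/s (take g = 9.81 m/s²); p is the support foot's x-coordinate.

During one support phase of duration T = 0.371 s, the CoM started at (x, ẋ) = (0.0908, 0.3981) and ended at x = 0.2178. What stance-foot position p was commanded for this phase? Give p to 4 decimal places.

p = 0.1529

ωT = 3.9555·0.371 = 1.467490; cosh(ωT) = 2.284419, sinh(ωT) = 2.053916
x(T) = p + (x₀−p)·cosh(ωT) + (ẋ₀/ω)·sinh(ωT) ⇒ p·(1 − cosh) = x(T) − x₀·cosh − (ẋ₀/ω)·sinh
numerator   = 0.2178 − (0.0908)·2.284419 − (0.3981/3.9555)·2.053916 = -0.196341
denominator = 1 − 2.284419 = -1.284419
p = -0.196341 / -1.284419 = 0.1529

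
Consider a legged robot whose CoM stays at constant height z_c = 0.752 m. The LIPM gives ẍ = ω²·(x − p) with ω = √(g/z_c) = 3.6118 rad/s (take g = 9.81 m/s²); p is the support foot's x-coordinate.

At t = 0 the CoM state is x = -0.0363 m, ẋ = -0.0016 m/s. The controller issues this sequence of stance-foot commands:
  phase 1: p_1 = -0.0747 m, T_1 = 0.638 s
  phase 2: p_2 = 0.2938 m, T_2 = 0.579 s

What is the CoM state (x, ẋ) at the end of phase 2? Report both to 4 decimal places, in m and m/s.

phase 1: p=-0.0747, T=0.638, ωT=2.304328, cosh=5.058637, sinh=4.958811; start (x,ẋ)=(-0.036300, -0.001600) → end (x,ẋ)=(0.117355, 0.679659)
phase 2: p=0.2938, T=0.579, ωT=2.091232, cosh=4.109209, sinh=3.985674; start (x,ẋ)=(0.117355, 0.679659) → end (x,ẋ)=(0.318764, 0.252854)

x = 0.3188, ẋ = 0.2529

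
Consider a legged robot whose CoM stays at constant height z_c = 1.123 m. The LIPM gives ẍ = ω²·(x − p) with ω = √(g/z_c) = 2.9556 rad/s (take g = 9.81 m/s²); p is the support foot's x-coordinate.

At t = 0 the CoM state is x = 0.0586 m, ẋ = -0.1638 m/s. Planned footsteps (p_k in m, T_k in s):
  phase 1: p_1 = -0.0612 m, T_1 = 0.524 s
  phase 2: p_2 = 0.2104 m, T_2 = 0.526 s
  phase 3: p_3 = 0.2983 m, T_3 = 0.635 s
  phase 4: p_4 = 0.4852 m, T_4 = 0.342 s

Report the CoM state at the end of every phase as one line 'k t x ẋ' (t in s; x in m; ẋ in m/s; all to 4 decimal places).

phase 1: p=-0.0612, T=0.524, ωT=1.548734, cosh=2.459014, sinh=2.246497; start (x,ẋ)=(0.058600, -0.163800) → end (x,ẋ)=(0.108889, 0.392655)
phase 2: p=0.2104, T=0.526, ωT=1.554646, cosh=2.472336, sinh=2.261072; start (x,ẋ)=(0.108889, 0.392655) → end (x,ẋ)=(0.259816, 0.292392)
phase 3: p=0.2983, T=0.635, ωT=1.876806, cosh=3.342842, sinh=3.189764; start (x,ẋ)=(0.259816, 0.292392) → end (x,ẋ)=(0.485211, 0.614604)
phase 4: p=0.4852, T=0.342, ωT=1.010815, cosh=1.555881, sinh=1.191959; start (x,ẋ)=(0.485211, 0.614604) → end (x,ẋ)=(0.733080, 0.956290)

1 0.5240 0.1089 0.3927
2 1.0500 0.2598 0.2924
3 1.6850 0.4852 0.6146
4 2.0270 0.7331 0.9563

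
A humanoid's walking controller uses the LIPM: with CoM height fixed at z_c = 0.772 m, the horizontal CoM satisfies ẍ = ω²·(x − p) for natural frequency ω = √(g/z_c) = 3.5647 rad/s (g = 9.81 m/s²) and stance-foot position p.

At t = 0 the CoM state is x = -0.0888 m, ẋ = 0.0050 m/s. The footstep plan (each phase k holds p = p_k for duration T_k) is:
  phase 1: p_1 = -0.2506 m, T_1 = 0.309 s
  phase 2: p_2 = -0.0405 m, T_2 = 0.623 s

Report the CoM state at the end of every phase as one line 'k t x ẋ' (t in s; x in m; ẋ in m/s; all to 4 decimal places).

phase 1: p=-0.2506, T=0.309, ωT=1.101492, cosh=1.670514, sinh=1.338139; start (x,ẋ)=(-0.088800, 0.005000) → end (x,ẋ)=(0.021566, 0.780149)
phase 2: p=-0.0405, T=0.623, ωT=2.220808, cosh=4.661648, sinh=4.553126; start (x,ẋ)=(0.021566, 0.780149) → end (x,ẋ)=(1.245300, 4.644144)

1 0.3090 0.0216 0.7801
2 0.9320 1.2453 4.6441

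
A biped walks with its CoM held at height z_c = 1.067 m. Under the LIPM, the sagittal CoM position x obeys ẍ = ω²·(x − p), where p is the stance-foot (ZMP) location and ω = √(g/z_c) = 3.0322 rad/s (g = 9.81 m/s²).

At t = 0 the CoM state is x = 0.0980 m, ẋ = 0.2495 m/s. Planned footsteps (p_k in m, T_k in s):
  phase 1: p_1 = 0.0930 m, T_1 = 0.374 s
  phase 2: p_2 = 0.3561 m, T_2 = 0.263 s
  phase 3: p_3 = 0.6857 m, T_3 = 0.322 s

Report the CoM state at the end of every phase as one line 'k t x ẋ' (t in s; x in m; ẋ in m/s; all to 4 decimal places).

1 0.3740 0.2162 0.4490
2 0.6370 0.3003 0.2242
3 0.9590 0.1858 -0.9911

phase 1: p=0.0930, T=0.374, ωT=1.134043, cosh=1.714963, sinh=1.393234; start (x,ẋ)=(0.098000, 0.249500) → end (x,ẋ)=(0.216215, 0.449006)
phase 2: p=0.3561, T=0.263, ωT=0.797469, cosh=1.335191, sinh=0.884723; start (x,ẋ)=(0.216215, 0.449006) → end (x,ẋ)=(0.300336, 0.224245)
phase 3: p=0.6857, T=0.322, ωT=0.976368, cosh=1.515737, sinh=1.139060; start (x,ẋ)=(0.300336, 0.224245) → end (x,ẋ)=(0.185828, -0.991096)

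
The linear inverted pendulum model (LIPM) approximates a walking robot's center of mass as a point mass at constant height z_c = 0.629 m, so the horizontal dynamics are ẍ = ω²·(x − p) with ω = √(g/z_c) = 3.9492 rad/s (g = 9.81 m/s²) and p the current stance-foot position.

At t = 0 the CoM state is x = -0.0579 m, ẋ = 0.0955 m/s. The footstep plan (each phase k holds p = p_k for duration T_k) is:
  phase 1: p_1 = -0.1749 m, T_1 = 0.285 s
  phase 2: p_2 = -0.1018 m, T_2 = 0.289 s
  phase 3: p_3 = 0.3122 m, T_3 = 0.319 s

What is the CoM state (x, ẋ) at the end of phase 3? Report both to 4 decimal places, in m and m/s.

phase 1: p=-0.1749, T=0.285, ωT=1.125522, cosh=1.703154, sinh=1.378671; start (x,ẋ)=(-0.057900, 0.095500) → end (x,ẋ)=(0.057708, 0.799675)
phase 2: p=-0.1018, T=0.289, ωT=1.141319, cosh=1.725146, sinh=1.405749; start (x,ẋ)=(0.057708, 0.799675) → end (x,ẋ)=(0.458026, 2.265079)
phase 3: p=0.3122, T=0.319, ωT=1.259795, cosh=1.904205, sinh=1.620493; start (x,ẋ)=(0.458026, 2.265079) → end (x,ẋ)=(1.519322, 5.246408)

x = 1.5193, ẋ = 5.2464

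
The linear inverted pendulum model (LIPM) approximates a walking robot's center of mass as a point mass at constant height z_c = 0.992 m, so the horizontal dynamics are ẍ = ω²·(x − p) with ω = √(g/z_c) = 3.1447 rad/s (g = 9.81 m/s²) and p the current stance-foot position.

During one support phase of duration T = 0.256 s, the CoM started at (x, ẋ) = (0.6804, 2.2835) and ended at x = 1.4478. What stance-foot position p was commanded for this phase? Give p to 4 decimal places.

p = 0.3365

ωT = 3.1447·0.256 = 0.805043; cosh(ωT) = 1.341931, sinh(ωT) = 0.894862
x(T) = p + (x₀−p)·cosh(ωT) + (ẋ₀/ω)·sinh(ωT) ⇒ p·(1 − cosh) = x(T) − x₀·cosh − (ẋ₀/ω)·sinh
numerator   = 1.4478 − (0.6804)·1.341931 − (2.2835/3.1447)·0.894862 = -0.115047
denominator = 1 − 1.341931 = -0.341931
p = -0.115047 / -0.341931 = 0.3365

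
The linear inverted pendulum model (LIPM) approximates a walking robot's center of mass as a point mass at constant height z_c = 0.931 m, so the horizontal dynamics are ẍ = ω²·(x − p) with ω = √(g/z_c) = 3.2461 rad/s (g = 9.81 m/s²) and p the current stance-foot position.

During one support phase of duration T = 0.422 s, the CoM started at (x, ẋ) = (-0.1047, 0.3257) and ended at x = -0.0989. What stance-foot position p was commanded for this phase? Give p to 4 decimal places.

p = 0.0587

ωT = 3.2461·0.422 = 1.369854; cosh(ωT) = 2.094460, sinh(ωT) = 1.840316
x(T) = p + (x₀−p)·cosh(ωT) + (ẋ₀/ω)·sinh(ωT) ⇒ p·(1 − cosh) = x(T) − x₀·cosh − (ẋ₀/ω)·sinh
numerator   = -0.0989 − (-0.1047)·2.094460 − (0.3257/3.2461)·1.840316 = -0.064260
denominator = 1 − 2.094460 = -1.094460
p = -0.064260 / -1.094460 = 0.0587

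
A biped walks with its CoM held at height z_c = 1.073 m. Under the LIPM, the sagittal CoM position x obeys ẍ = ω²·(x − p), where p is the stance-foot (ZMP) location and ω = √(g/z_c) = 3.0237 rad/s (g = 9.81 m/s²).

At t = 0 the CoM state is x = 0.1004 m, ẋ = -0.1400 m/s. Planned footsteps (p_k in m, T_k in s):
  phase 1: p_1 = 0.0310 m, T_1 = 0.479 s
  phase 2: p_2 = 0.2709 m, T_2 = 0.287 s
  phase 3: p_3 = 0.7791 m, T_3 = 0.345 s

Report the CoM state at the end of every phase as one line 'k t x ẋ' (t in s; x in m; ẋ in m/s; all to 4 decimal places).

1 0.4790 0.0937 0.1075
2 0.7660 0.0576 -0.3748
3 1.1110 -0.5259 -3.3094

phase 1: p=0.0310, T=0.479, ωT=1.448352, cosh=2.245527, sinh=2.010569; start (x,ẋ)=(0.100400, -0.140000) → end (x,ẋ)=(0.093748, 0.107534)
phase 2: p=0.2709, T=0.287, ωT=0.867802, cosh=1.400772, sinh=0.980898; start (x,ẋ)=(0.093748, 0.107534) → end (x,ẋ)=(0.057635, -0.374791)
phase 3: p=0.7791, T=0.345, ωT=1.043176, cosh=1.595276, sinh=1.242942; start (x,ẋ)=(0.057635, -0.374791) → end (x,ẋ)=(-0.525899, -3.309365)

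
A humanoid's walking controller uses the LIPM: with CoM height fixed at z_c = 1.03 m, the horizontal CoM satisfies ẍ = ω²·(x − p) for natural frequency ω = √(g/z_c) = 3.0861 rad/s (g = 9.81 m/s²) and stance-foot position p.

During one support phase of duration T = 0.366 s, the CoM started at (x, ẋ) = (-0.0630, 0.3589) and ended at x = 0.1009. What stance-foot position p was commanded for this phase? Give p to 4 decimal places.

ωT = 3.0861·0.366 = 1.129513; cosh(ωT) = 1.708669, sinh(ωT) = 1.385479
x(T) = p + (x₀−p)·cosh(ωT) + (ẋ₀/ω)·sinh(ωT) ⇒ p·(1 − cosh) = x(T) − x₀·cosh − (ẋ₀/ω)·sinh
numerator   = 0.1009 − (-0.0630)·1.708669 − (0.3589/3.0861)·1.385479 = 0.047421
denominator = 1 − 1.708669 = -0.708669
p = 0.047421 / -0.708669 = -0.0669

p = -0.0669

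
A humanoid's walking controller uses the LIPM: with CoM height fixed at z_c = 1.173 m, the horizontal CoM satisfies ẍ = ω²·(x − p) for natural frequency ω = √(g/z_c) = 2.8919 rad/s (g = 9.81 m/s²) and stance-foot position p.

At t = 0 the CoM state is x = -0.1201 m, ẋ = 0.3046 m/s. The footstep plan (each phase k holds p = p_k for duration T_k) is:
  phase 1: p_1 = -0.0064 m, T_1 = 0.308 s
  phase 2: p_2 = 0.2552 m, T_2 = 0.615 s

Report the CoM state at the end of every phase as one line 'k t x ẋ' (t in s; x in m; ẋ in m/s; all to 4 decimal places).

phase 1: p=-0.0064, T=0.308, ωT=0.890705, cosh=1.423607, sinh=1.013241; start (x,ẋ)=(-0.120100, 0.304600) → end (x,ẋ)=(-0.061541, 0.100468)
phase 2: p=0.2552, T=0.615, ωT=1.778519, cosh=3.044983, sinh=2.876095; start (x,ẋ)=(-0.061541, 0.100468) → end (x,ẋ)=(-0.609351, -2.328530)

1 0.3080 -0.0615 0.1005
2 0.9230 -0.6094 -2.3285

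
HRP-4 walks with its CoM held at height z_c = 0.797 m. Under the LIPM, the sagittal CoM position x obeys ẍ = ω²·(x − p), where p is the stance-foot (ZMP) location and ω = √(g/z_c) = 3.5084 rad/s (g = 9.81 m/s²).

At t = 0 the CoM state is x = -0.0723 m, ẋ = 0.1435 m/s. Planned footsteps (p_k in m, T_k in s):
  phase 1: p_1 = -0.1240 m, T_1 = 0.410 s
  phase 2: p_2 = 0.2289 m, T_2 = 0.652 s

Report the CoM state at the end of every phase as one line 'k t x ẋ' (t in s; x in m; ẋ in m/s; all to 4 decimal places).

1 0.4100 0.0724 0.6801
2 1.0620 0.3950 0.7075

phase 1: p=-0.1240, T=0.410, ωT=1.438444, cosh=2.225715, sinh=1.988418; start (x,ẋ)=(-0.072300, 0.143500) → end (x,ẋ)=(0.072399, 0.680058)
phase 2: p=0.2289, T=0.652, ωT=2.287477, cosh=4.975787, sinh=4.874265; start (x,ẋ)=(0.072399, 0.680058) → end (x,ẋ)=(0.395000, 0.707528)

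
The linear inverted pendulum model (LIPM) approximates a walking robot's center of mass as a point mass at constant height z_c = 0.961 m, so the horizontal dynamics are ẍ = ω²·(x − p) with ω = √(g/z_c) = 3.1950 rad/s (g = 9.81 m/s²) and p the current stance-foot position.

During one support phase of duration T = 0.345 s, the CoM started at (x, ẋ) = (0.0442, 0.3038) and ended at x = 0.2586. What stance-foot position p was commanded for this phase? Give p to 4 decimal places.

p = -0.0854

ωT = 3.1950·0.345 = 1.102275; cosh(ωT) = 1.671561, sinh(ωT) = 1.339447
x(T) = p + (x₀−p)·cosh(ωT) + (ẋ₀/ω)·sinh(ωT) ⇒ p·(1 − cosh) = x(T) − x₀·cosh − (ẋ₀/ω)·sinh
numerator   = 0.2586 − (0.0442)·1.671561 − (0.3038/3.1950)·1.339447 = 0.057354
denominator = 1 − 1.671561 = -0.671561
p = 0.057354 / -0.671561 = -0.0854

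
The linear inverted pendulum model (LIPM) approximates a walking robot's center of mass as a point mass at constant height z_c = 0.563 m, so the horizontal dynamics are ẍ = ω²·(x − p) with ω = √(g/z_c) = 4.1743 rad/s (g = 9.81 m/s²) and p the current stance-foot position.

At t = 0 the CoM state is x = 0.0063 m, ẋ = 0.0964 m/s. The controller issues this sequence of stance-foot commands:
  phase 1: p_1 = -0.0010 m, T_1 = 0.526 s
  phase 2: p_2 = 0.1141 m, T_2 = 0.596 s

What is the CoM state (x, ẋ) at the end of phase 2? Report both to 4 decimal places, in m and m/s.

phase 1: p=-0.0010, T=0.526, ωT=2.195682, cosh=4.548704, sinh=4.437422; start (x,ẋ)=(0.006300, 0.096400) → end (x,ẋ)=(0.134682, 0.573714)
phase 2: p=0.1141, T=0.596, ωT=2.487883, cosh=6.059426, sinh=5.976341; start (x,ẋ)=(0.134682, 0.573714) → end (x,ẋ)=(1.060201, 3.989837)

x = 1.0602, ẋ = 3.9898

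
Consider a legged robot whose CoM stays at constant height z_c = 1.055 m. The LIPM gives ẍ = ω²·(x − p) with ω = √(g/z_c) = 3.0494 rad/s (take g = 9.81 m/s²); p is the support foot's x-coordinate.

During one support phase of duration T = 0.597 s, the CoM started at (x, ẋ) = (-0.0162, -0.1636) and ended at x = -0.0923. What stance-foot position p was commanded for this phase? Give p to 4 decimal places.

ωT = 3.0494·0.597 = 1.820492; cosh(ωT) = 3.168420, sinh(ωT) = 3.006474
x(T) = p + (x₀−p)·cosh(ωT) + (ẋ₀/ω)·sinh(ωT) ⇒ p·(1 − cosh) = x(T) − x₀·cosh − (ẋ₀/ω)·sinh
numerator   = -0.0923 − (-0.0162)·3.168420 − (-0.1636/3.0494)·3.006474 = 0.120325
denominator = 1 − 3.168420 = -2.168420
p = 0.120325 / -2.168420 = -0.0555

p = -0.0555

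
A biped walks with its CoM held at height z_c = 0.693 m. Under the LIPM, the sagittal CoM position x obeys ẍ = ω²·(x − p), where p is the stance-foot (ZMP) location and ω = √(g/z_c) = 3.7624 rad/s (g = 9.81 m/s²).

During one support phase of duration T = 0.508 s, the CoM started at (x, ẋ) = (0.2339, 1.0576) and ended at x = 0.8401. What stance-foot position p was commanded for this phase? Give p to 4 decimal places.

ωT = 3.7624·0.508 = 1.911299; cosh(ωT) = 3.454878, sinh(ωT) = 3.306990
x(T) = p + (x₀−p)·cosh(ωT) + (ẋ₀/ω)·sinh(ωT) ⇒ p·(1 − cosh) = x(T) − x₀·cosh − (ẋ₀/ω)·sinh
numerator   = 0.8401 − (0.2339)·3.454878 − (1.0576/3.7624)·3.306990 = -0.897582
denominator = 1 − 3.454878 = -2.454878
p = -0.897582 / -2.454878 = 0.3656

p = 0.3656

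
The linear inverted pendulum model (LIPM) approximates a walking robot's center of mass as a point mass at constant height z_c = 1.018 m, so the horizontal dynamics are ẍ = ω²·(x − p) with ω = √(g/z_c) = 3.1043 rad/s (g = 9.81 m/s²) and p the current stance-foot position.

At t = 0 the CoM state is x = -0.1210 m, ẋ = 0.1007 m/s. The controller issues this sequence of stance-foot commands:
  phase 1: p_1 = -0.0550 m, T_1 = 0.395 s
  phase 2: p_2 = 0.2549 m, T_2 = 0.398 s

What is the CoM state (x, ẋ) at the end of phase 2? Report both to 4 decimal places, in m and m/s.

phase 1: p=-0.0550, T=0.395, ωT=1.226198, cosh=1.850827, sinh=1.557421; start (x,ẋ)=(-0.121000, 0.100700) → end (x,ẋ)=(-0.126634, -0.132712)
phase 2: p=0.2549, T=0.398, ωT=1.235511, cosh=1.865412, sinh=1.574726; start (x,ẋ)=(-0.126634, -0.132712) → end (x,ẋ)=(-0.524138, -2.112659)

x = -0.5241, ẋ = -2.1127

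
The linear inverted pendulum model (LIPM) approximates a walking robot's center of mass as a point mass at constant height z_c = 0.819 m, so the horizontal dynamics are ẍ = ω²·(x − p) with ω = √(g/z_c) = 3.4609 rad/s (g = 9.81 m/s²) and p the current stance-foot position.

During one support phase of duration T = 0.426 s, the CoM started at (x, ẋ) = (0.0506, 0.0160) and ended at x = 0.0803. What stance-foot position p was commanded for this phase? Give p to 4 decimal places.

ωT = 3.4609·0.426 = 1.474343; cosh(ωT) = 2.298548, sinh(ωT) = 2.069619
x(T) = p + (x₀−p)·cosh(ωT) + (ẋ₀/ω)·sinh(ωT) ⇒ p·(1 − cosh) = x(T) − x₀·cosh − (ẋ₀/ω)·sinh
numerator   = 0.0803 − (0.0506)·2.298548 − (0.0160/3.4609)·2.069619 = -0.045575
denominator = 1 − 2.298548 = -1.298548
p = -0.045575 / -1.298548 = 0.0351

p = 0.0351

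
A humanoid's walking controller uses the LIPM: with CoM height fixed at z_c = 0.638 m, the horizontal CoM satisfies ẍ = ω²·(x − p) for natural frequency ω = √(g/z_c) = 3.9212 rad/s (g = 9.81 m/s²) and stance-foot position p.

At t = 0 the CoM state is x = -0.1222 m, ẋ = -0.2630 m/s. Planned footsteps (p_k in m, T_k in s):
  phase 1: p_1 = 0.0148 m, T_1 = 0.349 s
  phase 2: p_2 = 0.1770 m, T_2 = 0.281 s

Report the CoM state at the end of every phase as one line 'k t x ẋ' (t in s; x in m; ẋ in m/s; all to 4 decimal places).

phase 1: p=0.0148, T=0.349, ωT=1.368499, cosh=2.091968, sinh=1.837479; start (x,ẋ)=(-0.122200, -0.263000) → end (x,ẋ)=(-0.395042, -1.537290)
phase 2: p=0.1770, T=0.281, ωT=1.101857, cosh=1.671002, sinh=1.338749; start (x,ẋ)=(-0.395042, -1.537290) → end (x,ẋ)=(-1.303734, -5.571748)

1 0.3490 -0.3950 -1.5373
2 0.6300 -1.3037 -5.5717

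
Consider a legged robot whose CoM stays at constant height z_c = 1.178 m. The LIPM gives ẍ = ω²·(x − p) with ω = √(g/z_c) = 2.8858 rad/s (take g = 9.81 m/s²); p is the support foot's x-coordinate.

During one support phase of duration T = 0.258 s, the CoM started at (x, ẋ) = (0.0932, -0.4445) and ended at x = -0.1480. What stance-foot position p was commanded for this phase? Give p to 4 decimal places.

p = 0.4916

ωT = 2.8858·0.258 = 0.744536; cosh(ωT) = 1.290210, sinh(ωT) = 0.815255
x(T) = p + (x₀−p)·cosh(ωT) + (ẋ₀/ω)·sinh(ωT) ⇒ p·(1 − cosh) = x(T) − x₀·cosh − (ẋ₀/ω)·sinh
numerator   = -0.1480 − (0.0932)·1.290210 − (-0.4445/2.8858)·0.815255 = -0.142674
denominator = 1 − 1.290210 = -0.290210
p = -0.142674 / -0.290210 = 0.4916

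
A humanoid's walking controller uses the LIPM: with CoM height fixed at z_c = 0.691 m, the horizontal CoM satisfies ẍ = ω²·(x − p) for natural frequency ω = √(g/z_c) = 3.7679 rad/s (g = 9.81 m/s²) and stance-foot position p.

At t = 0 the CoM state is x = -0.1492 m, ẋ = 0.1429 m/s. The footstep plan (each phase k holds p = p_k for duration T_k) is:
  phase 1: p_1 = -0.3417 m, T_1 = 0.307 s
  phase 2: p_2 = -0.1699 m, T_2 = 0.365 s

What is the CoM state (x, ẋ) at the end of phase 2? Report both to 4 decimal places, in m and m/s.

x = 0.9240, ẋ = 4.2389

phase 1: p=-0.3417, T=0.307, ωT=1.156745, cosh=1.747038, sinh=1.432530; start (x,ẋ)=(-0.149200, 0.142900) → end (x,ẋ)=(0.048934, 1.288695)
phase 2: p=-0.1699, T=0.365, ωT=1.375283, cosh=2.104483, sinh=1.851715; start (x,ẋ)=(0.048934, 1.288695) → end (x,ẋ)=(0.923956, 4.238862)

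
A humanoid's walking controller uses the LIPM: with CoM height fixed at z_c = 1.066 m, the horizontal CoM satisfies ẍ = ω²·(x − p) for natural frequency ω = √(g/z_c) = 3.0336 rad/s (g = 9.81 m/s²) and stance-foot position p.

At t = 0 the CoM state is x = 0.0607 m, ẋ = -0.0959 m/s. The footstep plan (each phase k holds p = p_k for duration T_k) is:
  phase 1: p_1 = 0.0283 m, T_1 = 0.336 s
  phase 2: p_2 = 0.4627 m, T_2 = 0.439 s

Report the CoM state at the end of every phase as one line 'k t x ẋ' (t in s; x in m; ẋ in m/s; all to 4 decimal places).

phase 1: p=0.0283, T=0.336, ωT=1.019290, cosh=1.566038, sinh=1.205187; start (x,ẋ)=(0.060700, -0.095900) → end (x,ẋ)=(0.040941, -0.031727)
phase 2: p=0.4627, T=0.439, ωT=1.331750, cosh=2.025841, sinh=1.761826; start (x,ẋ)=(0.040941, -0.031727) → end (x,ẋ)=(-0.410144, -2.318442)

1 0.3360 0.0409 -0.0317
2 0.7750 -0.4101 -2.3184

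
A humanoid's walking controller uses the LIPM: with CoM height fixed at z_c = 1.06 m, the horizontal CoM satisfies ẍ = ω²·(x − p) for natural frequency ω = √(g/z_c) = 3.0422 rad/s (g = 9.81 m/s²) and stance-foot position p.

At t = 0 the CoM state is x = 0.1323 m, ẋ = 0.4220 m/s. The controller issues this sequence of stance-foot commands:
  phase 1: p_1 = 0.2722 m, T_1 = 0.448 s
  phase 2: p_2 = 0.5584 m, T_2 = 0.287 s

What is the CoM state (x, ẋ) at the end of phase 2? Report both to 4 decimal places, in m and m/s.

phase 1: p=0.2722, T=0.448, ωT=1.362906, cosh=2.081723, sinh=1.825807; start (x,ẋ)=(0.132300, 0.422000) → end (x,ẋ)=(0.234234, 0.101417)
phase 2: p=0.5584, T=0.287, ωT=0.873111, cosh=1.406000, sinh=0.988350; start (x,ẋ)=(0.234234, 0.101417) → end (x,ẋ)=(0.135572, -0.832095)

x = 0.1356, ẋ = -0.8321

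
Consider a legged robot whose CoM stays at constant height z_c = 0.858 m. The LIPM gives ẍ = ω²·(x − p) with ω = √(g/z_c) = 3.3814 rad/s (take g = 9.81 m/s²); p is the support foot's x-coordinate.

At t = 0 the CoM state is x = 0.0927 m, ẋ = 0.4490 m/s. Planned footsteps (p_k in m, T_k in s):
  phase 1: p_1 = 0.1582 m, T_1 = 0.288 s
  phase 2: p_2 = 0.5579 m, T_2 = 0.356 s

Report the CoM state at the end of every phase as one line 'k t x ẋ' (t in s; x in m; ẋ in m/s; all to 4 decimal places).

phase 1: p=0.1582, T=0.288, ωT=0.973843, cosh=1.512866, sinh=1.135237; start (x,ẋ)=(0.092700, 0.449000) → end (x,ẋ)=(0.209850, 0.427842)
phase 2: p=0.5579, T=0.356, ωT=1.203778, cosh=1.816372, sinh=1.516314; start (x,ẋ)=(0.209850, 0.427842) → end (x,ẋ)=(0.117568, -1.007423)

1 0.2880 0.2098 0.4278
2 0.6440 0.1176 -1.0074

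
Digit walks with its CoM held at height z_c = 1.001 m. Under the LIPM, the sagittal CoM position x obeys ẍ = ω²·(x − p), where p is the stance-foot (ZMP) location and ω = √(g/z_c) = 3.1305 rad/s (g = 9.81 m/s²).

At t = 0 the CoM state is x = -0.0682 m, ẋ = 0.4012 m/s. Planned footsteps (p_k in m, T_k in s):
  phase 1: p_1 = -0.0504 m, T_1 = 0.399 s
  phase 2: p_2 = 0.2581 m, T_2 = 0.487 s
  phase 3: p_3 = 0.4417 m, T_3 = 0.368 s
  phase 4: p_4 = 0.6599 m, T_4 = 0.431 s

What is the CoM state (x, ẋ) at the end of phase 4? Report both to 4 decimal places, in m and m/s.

phase 1: p=-0.0504, T=0.399, ωT=1.249070, cosh=1.886934, sinh=1.600163; start (x,ẋ)=(-0.068200, 0.401200) → end (x,ẋ)=(0.121087, 0.667872)
phase 2: p=0.2581, T=0.487, ωT=1.524553, cosh=2.405405, sinh=2.187687; start (x,ẋ)=(0.121087, 0.667872) → end (x,ẋ)=(0.395257, 0.668162)
phase 3: p=0.4417, T=0.368, ωT=1.152024, cosh=1.740294, sinh=1.424298; start (x,ẋ)=(0.395257, 0.668162) → end (x,ẋ)=(0.664872, 0.955720)
phase 4: p=0.6599, T=0.431, ωT=1.349246, cosh=2.056976, sinh=1.797540; start (x,ẋ)=(0.664872, 0.955720) → end (x,ẋ)=(1.218905, 1.993874)

x = 1.2189, ẋ = 1.9939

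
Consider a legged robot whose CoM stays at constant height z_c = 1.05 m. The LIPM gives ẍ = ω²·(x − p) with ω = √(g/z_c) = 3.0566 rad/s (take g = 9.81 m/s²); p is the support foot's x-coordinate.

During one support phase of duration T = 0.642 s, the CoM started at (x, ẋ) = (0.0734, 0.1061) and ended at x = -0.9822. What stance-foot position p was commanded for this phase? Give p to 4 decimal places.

p = 0.5211

ωT = 3.0566·0.642 = 1.962337; cosh(ωT) = 3.628234, sinh(ωT) = 3.487705
x(T) = p + (x₀−p)·cosh(ωT) + (ẋ₀/ω)·sinh(ωT) ⇒ p·(1 − cosh) = x(T) − x₀·cosh − (ẋ₀/ω)·sinh
numerator   = -0.9822 − (0.0734)·3.628234 − (0.1061/3.0566)·3.487705 = -1.369577
denominator = 1 − 3.628234 = -2.628234
p = -1.369577 / -2.628234 = 0.5211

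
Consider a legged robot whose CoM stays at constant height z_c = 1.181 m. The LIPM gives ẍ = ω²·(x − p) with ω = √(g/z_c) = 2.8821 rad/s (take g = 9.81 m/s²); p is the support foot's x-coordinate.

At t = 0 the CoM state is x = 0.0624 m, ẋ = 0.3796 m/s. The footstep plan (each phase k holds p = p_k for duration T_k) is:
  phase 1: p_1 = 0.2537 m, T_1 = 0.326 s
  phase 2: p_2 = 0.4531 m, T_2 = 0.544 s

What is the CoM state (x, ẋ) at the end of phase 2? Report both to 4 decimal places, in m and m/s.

phase 1: p=0.2537, T=0.326, ωT=0.939565, cosh=1.474832, sinh=1.084035; start (x,ẋ)=(0.062400, 0.379600) → end (x,ẋ)=(0.114342, -0.037831)
phase 2: p=0.4531, T=0.544, ωT=1.567862, cosh=2.502437, sinh=2.293947; start (x,ẋ)=(0.114342, -0.037831) → end (x,ẋ)=(-0.424731, -2.334329)

x = -0.4247, ẋ = -2.3343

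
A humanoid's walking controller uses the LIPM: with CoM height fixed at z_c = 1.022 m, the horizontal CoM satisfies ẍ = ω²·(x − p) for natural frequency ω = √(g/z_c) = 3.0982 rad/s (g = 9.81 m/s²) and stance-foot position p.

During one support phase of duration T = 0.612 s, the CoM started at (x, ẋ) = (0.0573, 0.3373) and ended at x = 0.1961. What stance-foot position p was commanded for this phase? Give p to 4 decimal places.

ωT = 3.0982·0.612 = 1.896098; cosh(ωT) = 3.405006, sinh(ωT) = 3.254853
x(T) = p + (x₀−p)·cosh(ωT) + (ẋ₀/ω)·sinh(ωT) ⇒ p·(1 − cosh) = x(T) − x₀·cosh − (ẋ₀/ω)·sinh
numerator   = 0.1961 − (0.0573)·3.405006 − (0.3373/3.0982)·3.254853 = -0.353362
denominator = 1 − 3.405006 = -2.405006
p = -0.353362 / -2.405006 = 0.1469

p = 0.1469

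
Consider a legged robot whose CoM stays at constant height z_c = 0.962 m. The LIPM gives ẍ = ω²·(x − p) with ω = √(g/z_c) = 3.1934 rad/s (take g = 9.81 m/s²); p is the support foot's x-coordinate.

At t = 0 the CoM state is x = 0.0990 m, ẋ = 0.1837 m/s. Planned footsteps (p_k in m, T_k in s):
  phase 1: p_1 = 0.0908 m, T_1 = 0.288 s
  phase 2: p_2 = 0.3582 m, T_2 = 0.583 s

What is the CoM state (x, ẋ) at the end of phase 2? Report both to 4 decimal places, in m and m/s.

phase 1: p=0.0908, T=0.288, ωT=0.919699, cosh=1.453587, sinh=1.054948; start (x,ẋ)=(0.099000, 0.183700) → end (x,ẋ)=(0.163405, 0.294649)
phase 2: p=0.3582, T=0.583, ωT=1.861752, cosh=3.295201, sinh=3.139801; start (x,ẋ)=(0.163405, 0.294649) → end (x,ẋ)=(0.006015, -0.982210)

x = 0.0060, ẋ = -0.9822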